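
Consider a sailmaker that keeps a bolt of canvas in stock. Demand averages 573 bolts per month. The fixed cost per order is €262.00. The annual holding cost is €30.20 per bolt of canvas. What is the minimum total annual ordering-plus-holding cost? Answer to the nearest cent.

Annual demand D = 573 × 12 = 6,876.
EOQ = √(2DS/H) = √(2 × 6,876 × 262 / 30.2) ≈ 345.41.
At Q*, ordering cost (D/Q*)S equals holding cost (Q*/2)H, each = √(DSH/2).
Minimum total = √(2DSH) = √(2 × 6,876 × 262 × 30.2) ≈ 10431.267.

TC* ≈ €10,431.27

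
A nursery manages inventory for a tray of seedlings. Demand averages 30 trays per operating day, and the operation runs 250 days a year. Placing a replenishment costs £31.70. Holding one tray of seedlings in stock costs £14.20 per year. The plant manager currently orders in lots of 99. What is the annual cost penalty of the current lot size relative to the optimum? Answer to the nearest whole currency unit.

Annual demand D = 30 × 250 = 7,500.
EOQ = √(2DS/H) = √(2 × 7,500 × 31.7 / 14.2) ≈ 182.99.
Cost at Q* = (D/Q*)S + (Q*/2)H = √(2DSH) ≈ £2,598.48.
Cost at Q = 99: (7,500/99)×31.7 + (99/2)×14.2 = £2,401.52 + £702.90 = £3,104.42.
Excess = £3,104.42 − £2,598.48 = £505.93.

Extra cost ≈ £506 per year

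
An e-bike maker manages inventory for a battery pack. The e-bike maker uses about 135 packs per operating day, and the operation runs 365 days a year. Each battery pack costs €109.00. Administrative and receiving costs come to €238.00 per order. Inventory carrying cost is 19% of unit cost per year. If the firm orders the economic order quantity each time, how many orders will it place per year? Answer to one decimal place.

Annual demand D = 135 × 365 = 49,275.
Holding cost H = 0.19 × €109.00 = €20.7100 per unit per year.
Q* = √(2DS/H) = √(2 × 49,275 × 238 / 20.71) ≈ 1064.21.
Orders per year = D / Q* = 49,275 / 1064.21 ≈ 46.302.

N ≈ 46.3 orders per year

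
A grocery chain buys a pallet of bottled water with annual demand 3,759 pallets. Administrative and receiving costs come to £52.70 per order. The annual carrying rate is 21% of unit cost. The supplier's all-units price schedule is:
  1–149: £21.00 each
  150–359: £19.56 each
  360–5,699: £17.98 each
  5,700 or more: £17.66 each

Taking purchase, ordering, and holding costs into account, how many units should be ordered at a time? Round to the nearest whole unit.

Q* ≈ 360 pallets

Holding cost per unit per year at price C is H = 0.21·C.
Evaluate total cost at each tier's feasible EOQ or, if the EOQ is below the tier, at the tier's minimum quantity.
Tier 1 (£21.00): EOQ = 299.7 exceeds tier's upper bound 149, so this tier is dominated.
EOQ at £19.56 = 310.6 (feasible in tier 2): TC = 3,759×£19.56 + (3,759/310.6)×52.7 + (310.6/2)×0.21×£19.56 = £74,801.75.
EOQ at £17.98 = 323.9 < 360, so use break Q=360: TC = 3,759×£17.98 + (3,759/360.0)×52.7 + (360.0/2)×0.21×£17.98 = £68,816.74.
EOQ at £17.66 = 326.9 < 5700, so use break Q=5700: TC = 3,759×£17.66 + (3,759/5700.0)×52.7 + (5700.0/2)×0.21×£17.66 = £76,988.20.
Lowest total cost is £68,816.74 at Q = 360.0.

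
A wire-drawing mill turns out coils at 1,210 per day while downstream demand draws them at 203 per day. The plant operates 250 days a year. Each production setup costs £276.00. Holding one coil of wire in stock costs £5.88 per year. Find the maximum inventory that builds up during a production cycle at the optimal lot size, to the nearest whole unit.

I_max ≈ 1,991 coils

Annual demand D = 203 × 250 = 50,750.
Production build-up factor (1 − d/p) = 1 − 203/1,210 = 0.8322.
Q* = √(2DS / (H(1 − d/p))) = √(2 × 50,750 × 276 / (5.88 × 0.8322)).
= √(28,014,000 / 4.8935) ≈ 2392.637.
Maximum inventory = Q*(1 − d/p) = 2392.637 × 0.8322 ≈ 1991.228.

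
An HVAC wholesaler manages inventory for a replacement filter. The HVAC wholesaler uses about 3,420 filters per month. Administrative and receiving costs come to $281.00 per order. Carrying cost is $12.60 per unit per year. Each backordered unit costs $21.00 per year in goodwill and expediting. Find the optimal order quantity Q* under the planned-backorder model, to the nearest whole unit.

Annual demand D = 3,420 × 12 = 41,040.
With planned backorders, Q* = √(2DS/H) · √((H+B)/B).
√(2DS/H) = √(2 × 41,040 × 281 / 12.6) = 1352.965.
√((H+B)/B) = √((12.6+21)/21) = 1.2649.
Q* ≈ 1711.380.

Q* ≈ 1,711 filters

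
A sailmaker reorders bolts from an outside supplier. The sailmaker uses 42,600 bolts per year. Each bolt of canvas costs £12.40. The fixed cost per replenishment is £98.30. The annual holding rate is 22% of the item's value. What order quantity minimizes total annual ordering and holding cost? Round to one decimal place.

Q* ≈ 1,752.2 bolts

Holding cost H = 0.22 × £12.40 = £2.7280 per unit per year.
EOQ = √(2DS / H) = √(2 × 42,600 × 98.3 / 2.728).
= √(8,375,160 / 2.728) = √3,070,073.3138 ≈ 1752.162.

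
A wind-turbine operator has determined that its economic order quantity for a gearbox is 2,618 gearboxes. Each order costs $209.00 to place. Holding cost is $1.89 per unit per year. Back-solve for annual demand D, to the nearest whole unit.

D ≈ 30,990 gearboxes per year

The basic EOQ model gives Q* = √(2DS/H); rearrange for the unknown.
From Q* = √(2DS/H): D = Q*²H / (2S) = 2,618² × 1.89 / (2 × 209) = 30990.231.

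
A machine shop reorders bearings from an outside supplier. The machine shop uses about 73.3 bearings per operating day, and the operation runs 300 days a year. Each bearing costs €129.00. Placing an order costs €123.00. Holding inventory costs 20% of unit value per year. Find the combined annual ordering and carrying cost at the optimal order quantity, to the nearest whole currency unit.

TC* ≈ €11,814

Annual demand D = 73.3 × 300 = 21,990.
Holding cost H = 0.20 × €129.00 = €25.8000 per unit per year.
Q* = √(2DS/H) = √(2 × 21,990 × 123 / 25.8) ≈ 457.90.
At the optimum the two cost components are equal, so total cost = 2·(Q*/2)H = Q*·H.
Minimum total = √(2DSH) = √(2 × 21,990 × 123 × 25.8) ≈ 11813.811.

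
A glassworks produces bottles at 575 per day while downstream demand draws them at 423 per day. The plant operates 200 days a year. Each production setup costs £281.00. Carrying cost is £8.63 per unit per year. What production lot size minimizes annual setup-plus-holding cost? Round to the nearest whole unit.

Annual demand D = 423 × 200 = 84,600.
Production build-up factor (1 − d/p) = 1 − 423/575 = 0.2643.
Q* = √(2DS / (H(1 − d/p))) = √(2 × 84,600 × 281 / (8.63 × 0.2643)).
= √(47,545,200 / 2.2813) ≈ 4565.203.

Q* ≈ 4,565 bottles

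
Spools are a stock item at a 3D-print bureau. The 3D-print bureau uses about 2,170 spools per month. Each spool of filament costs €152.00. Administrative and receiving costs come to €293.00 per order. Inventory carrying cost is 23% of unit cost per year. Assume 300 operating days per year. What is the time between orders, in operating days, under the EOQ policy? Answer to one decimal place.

Annual demand D = 2,170 × 12 = 26,040.
Holding cost H = 0.23 × €152.00 = €34.9600 per unit per year.
EOQ = √(2DS/H) = √(2 × 26,040 × 293 / 34.96) ≈ 660.67.
Cycle time = Q*/D × 300 = 660.67 / 26,040 × 300 ≈ 7.611 days.

T ≈ 7.6 days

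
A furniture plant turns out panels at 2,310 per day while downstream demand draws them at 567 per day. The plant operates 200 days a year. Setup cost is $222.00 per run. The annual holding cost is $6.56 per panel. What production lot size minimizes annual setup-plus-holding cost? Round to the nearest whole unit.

Annual demand D = 567 × 200 = 113,400.
Production build-up factor (1 − d/p) = 1 − 567/2,310 = 0.7545.
Q* = √(2DS / (H(1 − d/p))) = √(2 × 113,400 × 222 / (6.56 × 0.7545)).
= √(50,349,600 / 4.9498) ≈ 3189.359.

Q* ≈ 3,189 panels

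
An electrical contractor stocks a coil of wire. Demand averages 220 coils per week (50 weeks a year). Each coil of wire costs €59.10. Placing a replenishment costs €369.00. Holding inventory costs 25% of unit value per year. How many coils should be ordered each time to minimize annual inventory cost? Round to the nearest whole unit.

Q* ≈ 741 coils

Annual demand D = 220 × 50 = 11,000.
Holding cost H = 0.25 × €59.10 = €14.7750 per unit per year.
EOQ = √(2DS / H) = √(2 × 11,000 × 369 / 14.775).
= √(8,118,000 / 14.775) = √549,441.6244 ≈ 741.243.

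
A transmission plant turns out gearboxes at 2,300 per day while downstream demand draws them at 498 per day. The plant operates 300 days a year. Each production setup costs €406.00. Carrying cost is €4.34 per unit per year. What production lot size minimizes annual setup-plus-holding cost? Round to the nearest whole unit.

Q* ≈ 5,973 gearboxes

Annual demand D = 498 × 300 = 149,400.
Production build-up factor (1 − d/p) = 1 − 498/2,300 = 0.7835.
Q* = √(2DS / (H(1 − d/p))) = √(2 × 149,400 × 406 / (4.34 × 0.7835)).
= √(121,312,800 / 3.4003) ≈ 5973.034.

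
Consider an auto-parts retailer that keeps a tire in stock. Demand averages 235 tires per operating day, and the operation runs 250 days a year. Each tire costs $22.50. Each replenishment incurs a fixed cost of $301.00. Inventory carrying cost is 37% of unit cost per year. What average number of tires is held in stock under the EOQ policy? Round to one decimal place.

Average inventory ≈ 1,030.6 tires

Annual demand D = 235 × 250 = 58,750.
Holding cost H = 0.37 × $22.50 = $8.3250 per unit per year.
The optimal lot size = √(2DS/H) = √(2 × 58,750 × 301 / 8.325) ≈ 2061.15.
Average inventory = Q*/2 ≈ 2061.15 / 2 = 1030.576.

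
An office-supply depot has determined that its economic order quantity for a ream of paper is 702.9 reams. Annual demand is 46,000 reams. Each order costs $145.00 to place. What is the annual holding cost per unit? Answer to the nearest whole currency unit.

Squaring Q* = √(2DS/H) gives Q*² = 2DS/H.
From Q* = √(2DS/H): H = 2DS / Q*² = 2 × 46,000 × 145 / 702.9² = 27.0003.

H ≈ $27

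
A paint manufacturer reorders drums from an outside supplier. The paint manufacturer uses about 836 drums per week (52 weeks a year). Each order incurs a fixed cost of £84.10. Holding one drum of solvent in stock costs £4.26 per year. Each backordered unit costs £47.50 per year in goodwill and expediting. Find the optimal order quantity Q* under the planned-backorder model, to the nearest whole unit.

Q* ≈ 1,368 drums

Annual demand D = 836 × 52 = 43,472.
With planned backorders, Q* = √(2DS/H) · √((H+B)/B).
√(2DS/H) = √(2 × 43,472 × 84.1 / 4.26) = 1310.126.
√((H+B)/B) = √((4.26+47.5)/47.5) = 1.0439.
Q* ≈ 1367.613.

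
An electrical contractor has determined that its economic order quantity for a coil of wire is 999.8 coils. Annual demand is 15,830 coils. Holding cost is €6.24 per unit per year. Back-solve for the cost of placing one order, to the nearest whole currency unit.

Squaring Q* = √(2DS/H) gives Q*² = 2DS/H.
From Q* = √(2DS/H): S = Q*²H / (2D) = 999.8² × 6.24 / (2 × 15,830) = 197.0153.

S ≈ €197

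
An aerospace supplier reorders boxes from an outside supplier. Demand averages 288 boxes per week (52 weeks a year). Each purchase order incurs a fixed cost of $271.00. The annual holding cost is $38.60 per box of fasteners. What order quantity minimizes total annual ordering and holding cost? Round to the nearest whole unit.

Annual demand D = 288 × 52 = 14,976.
EOQ = √(2DS / H) = √(2 × 14,976 × 271 / 38.6).
= √(8,116,992 / 38.6) = √210,284.7668 ≈ 458.568.

Q* ≈ 459 boxes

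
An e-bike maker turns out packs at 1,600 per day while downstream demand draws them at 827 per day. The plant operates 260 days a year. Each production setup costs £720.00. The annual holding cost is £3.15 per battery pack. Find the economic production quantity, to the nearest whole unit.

Annual demand D = 827 × 260 = 215,020.
Production build-up factor (1 − d/p) = 1 − 827/1,600 = 0.4831.
Q* = √(2DS / (H(1 − d/p))) = √(2 × 215,020 × 720 / (3.15 × 0.4831)).
= √(309,628,800 / 1.5218) ≈ 14263.813.

Q* ≈ 14,264 packs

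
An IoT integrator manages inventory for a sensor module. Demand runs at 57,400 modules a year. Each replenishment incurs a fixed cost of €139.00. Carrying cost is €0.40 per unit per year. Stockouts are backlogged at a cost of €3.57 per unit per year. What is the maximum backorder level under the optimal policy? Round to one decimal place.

S* ≈ 671.1 modules

With planned backorders, Q* = √(2DS/H) · √((H+B)/B).
√(2DS/H) = √(2 × 57,400 × 139 / 0.4) = 6316.091.
√((H+B)/B) = √((0.4+3.57)/3.57) = 1.0545.
Q* ≈ 6660.541.
S* = Q* · H/(H+B) = 6660.541 × 0.4/3.97 ≈ 671.087.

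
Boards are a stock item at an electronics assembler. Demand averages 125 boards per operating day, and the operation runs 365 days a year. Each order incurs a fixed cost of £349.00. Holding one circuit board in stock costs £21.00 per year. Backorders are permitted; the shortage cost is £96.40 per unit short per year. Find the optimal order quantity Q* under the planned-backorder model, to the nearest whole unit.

Q* ≈ 1,359 boards

Annual demand D = 125 × 365 = 45,625.
With planned backorders, Q* = √(2DS/H) · √((H+B)/B).
√(2DS/H) = √(2 × 45,625 × 349 / 21) = 1231.458.
√((H+B)/B) = √((21+96.4)/96.4) = 1.1036.
Q* ≈ 1358.986.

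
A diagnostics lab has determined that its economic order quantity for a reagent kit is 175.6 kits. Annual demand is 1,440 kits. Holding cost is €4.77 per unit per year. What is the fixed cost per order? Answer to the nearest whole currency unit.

The basic EOQ model gives Q* = √(2DS/H); rearrange for the unknown.
From Q* = √(2DS/H): S = Q*²H / (2D) = 175.6² × 4.77 / (2 × 1,440) = 51.0711.

S ≈ €51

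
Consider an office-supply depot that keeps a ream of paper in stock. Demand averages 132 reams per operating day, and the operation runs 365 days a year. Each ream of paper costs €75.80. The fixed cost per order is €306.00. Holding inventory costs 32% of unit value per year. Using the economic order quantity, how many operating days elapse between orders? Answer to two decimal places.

T ≈ 8.35 days

Annual demand D = 132 × 365 = 48,180.
Holding cost H = 0.32 × €75.80 = €24.2560 per unit per year.
Q* = √(2DS/H) = √(2 × 48,180 × 306 / 24.256) ≈ 1102.55.
Cycle time = Q*/D × 365 = 1102.55 / 48,180 × 365 ≈ 8.353 days.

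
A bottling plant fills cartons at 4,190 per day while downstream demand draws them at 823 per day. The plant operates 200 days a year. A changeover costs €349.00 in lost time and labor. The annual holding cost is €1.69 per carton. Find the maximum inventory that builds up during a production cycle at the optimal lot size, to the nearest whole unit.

I_max ≈ 7,391 cartons

Annual demand D = 823 × 200 = 164,600.
Production build-up factor (1 − d/p) = 1 − 823/4,190 = 0.8036.
Q* = √(2DS / (H(1 − d/p))) = √(2 × 164,600 × 349 / (1.69 × 0.8036)).
= √(114,890,800 / 1.3581) ≈ 9197.816.
Maximum inventory = Q*(1 − d/p) = 9197.816 × 0.8036 ≈ 7391.181.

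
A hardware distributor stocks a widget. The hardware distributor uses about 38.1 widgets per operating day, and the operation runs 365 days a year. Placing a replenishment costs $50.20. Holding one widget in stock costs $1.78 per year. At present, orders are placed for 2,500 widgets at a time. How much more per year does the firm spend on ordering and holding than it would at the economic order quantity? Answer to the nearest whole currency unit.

Annual demand D = 38.1 × 365 = 13,906.5.
EOQ = √(2DS/H) = √(2 × 13,906.5 × 50.2 / 1.78) ≈ 885.66.
Cost at Q* = (D/Q*)S + (Q*/2)H = √(2DSH) ≈ $1,576.47.
Cost at Q = 2,500: (13,906.5/2,500)×50.2 + (2,500/2)×1.78 = $279.24 + $2,225.00 = $2,504.24.
Excess = $2,504.24 − $1,576.47 = $927.77.

Extra cost ≈ $928 per year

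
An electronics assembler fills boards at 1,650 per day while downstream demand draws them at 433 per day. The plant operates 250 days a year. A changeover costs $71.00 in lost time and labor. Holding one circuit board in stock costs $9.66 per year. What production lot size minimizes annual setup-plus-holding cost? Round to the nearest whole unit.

Q* ≈ 1,469 boards

Annual demand D = 433 × 250 = 108,250.
Production build-up factor (1 − d/p) = 1 − 433/1,650 = 0.7376.
Q* = √(2DS / (H(1 − d/p))) = √(2 × 108,250 × 71 / (9.66 × 0.7376)).
= √(15,371,500 / 7.125) ≈ 1468.812.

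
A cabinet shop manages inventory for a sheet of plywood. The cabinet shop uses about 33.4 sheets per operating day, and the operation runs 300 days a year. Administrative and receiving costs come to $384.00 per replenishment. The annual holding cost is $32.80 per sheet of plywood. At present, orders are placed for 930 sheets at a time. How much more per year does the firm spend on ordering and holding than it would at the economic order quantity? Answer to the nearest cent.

Extra cost ≈ $3,501.94 per year

Annual demand D = 33.4 × 300 = 10,020.
EOQ = √(2DS/H) = √(2 × 10,020 × 384 / 32.8) ≈ 484.37.
Cost at Q* = (D/Q*)S + (Q*/2)H = √(2DSH) ≈ $15,887.35.
Cost at Q = 930: (10,020/930)×384 + (930/2)×32.8 = $4,137.29 + $15,252.00 = $19,389.29.
Excess = $19,389.29 − $15,887.35 = $3,501.94.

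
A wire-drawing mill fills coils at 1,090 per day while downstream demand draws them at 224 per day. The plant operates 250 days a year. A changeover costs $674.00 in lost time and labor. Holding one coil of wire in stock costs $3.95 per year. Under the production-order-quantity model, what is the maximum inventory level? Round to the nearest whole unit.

Annual demand D = 224 × 250 = 56,000.
Production build-up factor (1 − d/p) = 1 − 224/1,090 = 0.7945.
Q* = √(2DS / (H(1 − d/p))) = √(2 × 56,000 × 674 / (3.95 × 0.7945)).
= √(75,488,000 / 3.1383) ≈ 4904.500.
Maximum inventory = Q*(1 − d/p) = 4904.500 × 0.7945 ≈ 3896.603.

I_max ≈ 3,897 coils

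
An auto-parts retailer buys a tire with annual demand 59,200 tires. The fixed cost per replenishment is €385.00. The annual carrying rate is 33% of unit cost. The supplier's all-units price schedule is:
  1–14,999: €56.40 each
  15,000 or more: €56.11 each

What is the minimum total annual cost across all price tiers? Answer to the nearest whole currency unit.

TC* ≈ €3,368,007

Holding cost per unit per year at price C is H = 0.33·C.
Candidates are each tier's EOQ (if it falls in that tier) and each price-break quantity.
EOQ at €56.40 = 1565.0 (feasible in tier 1): TC = 59,200×€56.40 + (59,200/1565.0)×385 + (1565.0/2)×0.33×€56.40 = €3,368,007.47.
EOQ at €56.11 = 1569.0 < 15000, so use break Q=15000: TC = 59,200×€56.11 + (59,200/15000.0)×385 + (15000.0/2)×0.33×€56.11 = €3,462,103.72.
Lowest total cost among the candidates is at Q = 1565.0.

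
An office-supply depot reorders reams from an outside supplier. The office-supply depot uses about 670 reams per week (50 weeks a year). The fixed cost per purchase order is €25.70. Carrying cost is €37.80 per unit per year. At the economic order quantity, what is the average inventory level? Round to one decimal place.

Annual demand D = 670 × 50 = 33,500.
The optimal lot size = √(2DS/H) = √(2 × 33,500 × 25.7 / 37.8) ≈ 213.43.
Average inventory = Q*/2 ≈ 213.43 / 2 = 106.716.

Average inventory ≈ 106.7 reams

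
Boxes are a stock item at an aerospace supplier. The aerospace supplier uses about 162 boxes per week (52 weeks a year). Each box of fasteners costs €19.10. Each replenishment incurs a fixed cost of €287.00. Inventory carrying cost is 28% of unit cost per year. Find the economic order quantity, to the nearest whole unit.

Annual demand D = 162 × 52 = 8,424.
Holding cost H = 0.28 × €19.10 = €5.3480 per unit per year.
EOQ = √(2DS / H) = √(2 × 8,424 × 287 / 5.348).
= √(4,835,376 / 5.348) = √904,146.5969 ≈ 950.866.

Q* ≈ 951 boxes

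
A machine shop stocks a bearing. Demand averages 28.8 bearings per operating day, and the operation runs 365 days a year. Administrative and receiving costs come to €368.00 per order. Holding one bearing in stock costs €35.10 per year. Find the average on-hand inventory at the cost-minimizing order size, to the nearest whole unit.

Annual demand D = 28.8 × 365 = 10,512.
EOQ = √(2DS/H) = √(2 × 10,512 × 368 / 35.1) ≈ 469.49.
Average inventory = Q*/2 ≈ 469.49 / 2 = 234.746.

Average inventory ≈ 235 bearings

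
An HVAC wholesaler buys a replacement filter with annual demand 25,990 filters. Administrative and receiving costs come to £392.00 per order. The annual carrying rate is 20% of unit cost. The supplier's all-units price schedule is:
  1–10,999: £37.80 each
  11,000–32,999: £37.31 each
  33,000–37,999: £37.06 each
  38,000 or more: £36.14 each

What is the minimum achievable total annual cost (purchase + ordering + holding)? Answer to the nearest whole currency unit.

Holding cost per unit per year at price C is H = 0.20·C.
Evaluate total cost at each tier's feasible EOQ or, if the EOQ is below the tier, at the tier's minimum quantity.
EOQ at £37.80 = 1641.7 (feasible in tier 1): TC = 25,990×£37.80 + (25,990/1641.7)×392 + (1641.7/2)×0.20×£37.80 = £994,833.44.
EOQ at £37.31 = 1652.5 < 11000, so use break Q=11000: TC = 25,990×£37.31 + (25,990/11000.0)×392 + (11000.0/2)×0.20×£37.31 = £1,011,654.09.
EOQ at £37.06 = 1658.0 < 33000, so use break Q=33000: TC = 25,990×£37.06 + (25,990/33000.0)×392 + (33000.0/2)×0.20×£37.06 = £1,085,796.13.
EOQ at £36.14 = 1679.0 < 38000, so use break Q=38000: TC = 25,990×£36.14 + (25,990/38000.0)×392 + (38000.0/2)×0.20×£36.14 = £1,076,878.71.
Lowest total cost among the candidates is at Q = 1641.7.

TC* ≈ £994,833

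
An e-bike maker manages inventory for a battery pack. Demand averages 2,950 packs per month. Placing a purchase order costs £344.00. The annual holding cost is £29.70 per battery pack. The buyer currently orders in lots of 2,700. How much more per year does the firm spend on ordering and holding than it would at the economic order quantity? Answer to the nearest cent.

Annual demand D = 2,950 × 12 = 35,400.
EOQ = √(2DS/H) = √(2 × 35,400 × 344 / 29.7) ≈ 905.56.
Cost at Q* = (D/Q*)S + (Q*/2)H = √(2DSH) ≈ £26,895.16.
Cost at Q = 2,700: (35,400/2,700)×344 + (2,700/2)×29.7 = £4,510.22 + £40,095.00 = £44,605.22.
Excess = £44,605.22 − £26,895.16 = £17,710.07.

Extra cost ≈ £17,710.07 per year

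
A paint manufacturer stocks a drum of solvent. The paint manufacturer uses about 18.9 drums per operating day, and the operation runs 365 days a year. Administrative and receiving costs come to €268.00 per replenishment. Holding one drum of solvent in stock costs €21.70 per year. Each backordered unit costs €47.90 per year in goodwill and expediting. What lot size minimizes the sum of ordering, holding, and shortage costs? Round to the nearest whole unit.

Q* ≈ 498 drums

Annual demand D = 18.9 × 365 = 6,898.5.
With planned backorders, Q* = √(2DS/H) · √((H+B)/B).
√(2DS/H) = √(2 × 6,898.5 × 268 / 21.7) = 412.791.
√((H+B)/B) = √((21.7+47.9)/47.9) = 1.2054.
Q* ≈ 497.584.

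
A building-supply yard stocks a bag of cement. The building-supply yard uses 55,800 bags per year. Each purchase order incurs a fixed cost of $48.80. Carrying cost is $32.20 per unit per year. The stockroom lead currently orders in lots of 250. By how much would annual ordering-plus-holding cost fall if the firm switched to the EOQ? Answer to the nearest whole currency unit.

Extra cost ≈ $1,675 per year

EOQ = √(2DS/H) = √(2 × 55,800 × 48.8 / 32.2) ≈ 411.26.
Cost at Q* = (D/Q*)S + (Q*/2)H = √(2DSH) ≈ $13,242.50.
Cost at Q = 250: (55,800/250)×48.8 + (250/2)×32.2 = $10,892.16 + $4,025.00 = $14,917.16.
Excess = $14,917.16 − $13,242.50 = $1,674.66.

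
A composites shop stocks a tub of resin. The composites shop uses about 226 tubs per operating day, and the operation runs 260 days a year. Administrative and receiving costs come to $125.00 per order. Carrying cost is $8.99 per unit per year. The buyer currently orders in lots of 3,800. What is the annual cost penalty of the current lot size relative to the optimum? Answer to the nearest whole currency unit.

Annual demand D = 226 × 260 = 58,760.
EOQ = √(2DS/H) = √(2 × 58,760 × 125 / 8.99) ≈ 1278.29.
Cost at Q* = (D/Q*)S + (Q*/2)H = √(2DSH) ≈ $11,491.87.
Cost at Q = 3,800: (58,760/3,800)×125 + (3,800/2)×8.99 = $1,932.89 + $17,081.00 = $19,013.89.
Excess = $19,013.89 − $11,491.87 = $7,522.02.

Extra cost ≈ $7,522 per year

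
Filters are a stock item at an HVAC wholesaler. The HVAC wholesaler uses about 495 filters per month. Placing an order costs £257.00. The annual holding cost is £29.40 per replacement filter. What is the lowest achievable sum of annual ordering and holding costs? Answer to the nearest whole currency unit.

Annual demand D = 495 × 12 = 5,940.
Q* = √(2DS/H) = √(2 × 5,940 × 257 / 29.4) ≈ 322.26.
At the optimum the two cost components are equal, so total cost = 2·(Q*/2)H = Q*·H.
Minimum total = √(2DSH) = √(2 × 5,940 × 257 × 29.4) ≈ 9474.329.

TC* ≈ £9,474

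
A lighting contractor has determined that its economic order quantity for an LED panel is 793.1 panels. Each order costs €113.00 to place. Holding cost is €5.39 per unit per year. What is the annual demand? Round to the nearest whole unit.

D ≈ 15,002 panels per year

The basic EOQ model gives Q* = √(2DS/H); rearrange for the unknown.
From Q* = √(2DS/H): D = Q*²H / (2S) = 793.1² × 5.39 / (2 × 113) = 15001.553.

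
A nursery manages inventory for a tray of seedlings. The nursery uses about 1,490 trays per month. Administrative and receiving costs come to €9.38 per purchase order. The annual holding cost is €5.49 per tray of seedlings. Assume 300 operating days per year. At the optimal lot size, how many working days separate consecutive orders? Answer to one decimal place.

Annual demand D = 1,490 × 12 = 17,880.
The optimal lot size = √(2DS/H) = √(2 × 17,880 × 9.38 / 5.49) ≈ 247.18.
Cycle time = Q*/D × 300 = 247.18 / 17,880 × 300 ≈ 4.147 days.

T ≈ 4.1 days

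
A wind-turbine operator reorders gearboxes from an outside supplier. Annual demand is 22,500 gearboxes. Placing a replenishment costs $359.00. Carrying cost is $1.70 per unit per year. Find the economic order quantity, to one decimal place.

EOQ = √(2DS / H) = √(2 × 22,500 × 359 / 1.7).
= √(16,155,000 / 1.7) = √9,502,941.1765 ≈ 3082.684.

Q* ≈ 3,082.7 gearboxes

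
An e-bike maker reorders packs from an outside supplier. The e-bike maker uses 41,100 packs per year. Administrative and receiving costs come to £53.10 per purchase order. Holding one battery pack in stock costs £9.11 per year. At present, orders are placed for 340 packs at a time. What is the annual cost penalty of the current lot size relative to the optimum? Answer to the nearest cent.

EOQ = √(2DS/H) = √(2 × 41,100 × 53.1 / 9.11) ≈ 692.19.
Cost at Q* = (D/Q*)S + (Q*/2)H = √(2DSH) ≈ £6,305.83.
Cost at Q = 340: (41,100/340)×53.1 + (340/2)×9.11 = £6,418.85 + £1,548.70 = £7,967.55.
Excess = £7,967.55 − £6,305.83 = £1,661.72.

Extra cost ≈ £1,661.72 per year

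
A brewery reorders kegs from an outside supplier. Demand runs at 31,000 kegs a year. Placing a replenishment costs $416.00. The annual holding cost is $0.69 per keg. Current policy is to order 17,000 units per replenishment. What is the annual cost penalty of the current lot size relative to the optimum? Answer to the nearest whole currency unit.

Extra cost ≈ $2,405 per year

EOQ = √(2DS/H) = √(2 × 31,000 × 416 / 0.69) ≈ 6113.89.
Cost at Q* = (D/Q*)S + (Q*/2)H = √(2DSH) ≈ $4,218.59.
Cost at Q = 17,000: (31,000/17,000)×416 + (17,000/2)×0.69 = $758.59 + $5,865.00 = $6,623.59.
Excess = $6,623.59 − $4,218.59 = $2,405.00.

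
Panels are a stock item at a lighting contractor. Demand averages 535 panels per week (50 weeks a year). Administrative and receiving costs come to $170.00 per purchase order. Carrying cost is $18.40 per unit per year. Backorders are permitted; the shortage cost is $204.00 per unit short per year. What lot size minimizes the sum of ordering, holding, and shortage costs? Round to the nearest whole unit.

Q* ≈ 734 panels

Annual demand D = 535 × 50 = 26,750.
With planned backorders, Q* = √(2DS/H) · √((H+B)/B).
√(2DS/H) = √(2 × 26,750 × 170 / 18.4) = 703.060.
√((H+B)/B) = √((18.4+204)/204) = 1.0441.
Q* ≈ 734.082.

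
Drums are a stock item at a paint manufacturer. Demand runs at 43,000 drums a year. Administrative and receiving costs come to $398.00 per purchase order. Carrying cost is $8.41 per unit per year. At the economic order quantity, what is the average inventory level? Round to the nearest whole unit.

Average inventory ≈ 1,009 drums

EOQ = √(2DS/H) = √(2 × 43,000 × 398 / 8.41) ≈ 2017.40.
Average inventory = Q*/2 ≈ 2017.40 / 2 = 1008.702.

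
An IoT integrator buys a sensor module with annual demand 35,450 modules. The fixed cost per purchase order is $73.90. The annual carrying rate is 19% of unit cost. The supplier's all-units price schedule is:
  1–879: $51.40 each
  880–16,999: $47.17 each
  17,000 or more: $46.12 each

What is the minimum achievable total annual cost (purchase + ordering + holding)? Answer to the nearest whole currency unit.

Holding cost per unit per year at price C is H = 0.19·C.
Evaluate total cost at each tier's feasible EOQ or, if the EOQ is below the tier, at the tier's minimum quantity.
EOQ at $51.40 = 732.5 (feasible in tier 1): TC = 35,450×$51.40 + (35,450/732.5)×73.9 + (732.5/2)×0.19×$51.40 = $1,829,283.25.
EOQ at $47.17 = 764.6 < 880, so use break Q=880: TC = 35,450×$47.17 + (35,450/880.0)×73.9 + (880.0/2)×0.19×$47.17 = $1,679,096.91.
EOQ at $46.12 = 773.3 < 17000, so use break Q=17000: TC = 35,450×$46.12 + (35,450/17000.0)×73.9 + (17000.0/2)×0.19×$46.12 = $1,709,591.90.
Lowest total cost among the candidates is at Q = 880.0.

TC* ≈ $1,679,097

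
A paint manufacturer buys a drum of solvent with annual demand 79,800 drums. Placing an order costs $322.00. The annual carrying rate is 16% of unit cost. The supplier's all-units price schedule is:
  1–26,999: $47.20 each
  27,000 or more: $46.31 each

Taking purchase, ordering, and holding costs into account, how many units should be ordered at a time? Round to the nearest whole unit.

Holding cost per unit per year at price C is H = 0.16·C.
For each price level, check whether its EOQ is feasible; otherwise the best quantity at that price is the breakpoint.
EOQ at $47.20 = 2608.6 (feasible in tier 1): TC = 79,800×$47.20 + (79,800/2608.6)×322 + (2608.6/2)×0.16×$47.20 = $3,786,260.41.
EOQ at $46.31 = 2633.6 < 27000, so use break Q=27000: TC = 79,800×$46.31 + (79,800/27000.0)×322 + (27000.0/2)×0.16×$46.31 = $3,796,519.29.
Lowest total cost is $3,786,260.41 at Q = 2608.6.

Q* ≈ 2,609 drums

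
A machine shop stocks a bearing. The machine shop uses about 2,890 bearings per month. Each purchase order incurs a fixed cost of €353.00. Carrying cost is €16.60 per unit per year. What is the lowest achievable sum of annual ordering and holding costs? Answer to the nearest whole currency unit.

Annual demand D = 2,890 × 12 = 34,680.
EOQ = √(2DS/H) = √(2 × 34,680 × 353 / 16.6) ≈ 1214.47.
At Q*, ordering cost (D/Q*)S equals holding cost (Q*/2)H, each = √(DSH/2).
Minimum total = √(2DSH) = √(2 × 34,680 × 353 × 16.6) ≈ 20160.251.

TC* ≈ €20,160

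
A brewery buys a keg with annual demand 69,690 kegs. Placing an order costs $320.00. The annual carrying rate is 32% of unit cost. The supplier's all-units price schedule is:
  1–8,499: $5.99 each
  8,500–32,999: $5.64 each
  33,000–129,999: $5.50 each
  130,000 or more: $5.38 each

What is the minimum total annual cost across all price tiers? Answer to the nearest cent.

Holding cost per unit per year at price C is H = 0.32·C.
For each price level, check whether its EOQ is feasible; otherwise the best quantity at that price is the breakpoint.
EOQ at $5.99 = 4823.8 (feasible in tier 1): TC = 69,690×$5.99 + (69,690/4823.8)×320 + (4823.8/2)×0.32×$5.99 = $426,689.31.
EOQ at $5.64 = 4971.2 < 8500, so use break Q=8500: TC = 69,690×$5.64 + (69,690/8500.0)×320 + (8500.0/2)×0.32×$5.64 = $403,345.62.
EOQ at $5.50 = 5034.1 < 33000, so use break Q=33000: TC = 69,690×$5.50 + (69,690/33000.0)×320 + (33000.0/2)×0.32×$5.50 = $413,010.78.
EOQ at $5.38 = 5089.9 < 130000, so use break Q=130000: TC = 69,690×$5.38 + (69,690/130000.0)×320 + (130000.0/2)×0.32×$5.38 = $487,007.74.
Lowest total cost among the candidates is at Q = 8500.0.

TC* ≈ $403,345.62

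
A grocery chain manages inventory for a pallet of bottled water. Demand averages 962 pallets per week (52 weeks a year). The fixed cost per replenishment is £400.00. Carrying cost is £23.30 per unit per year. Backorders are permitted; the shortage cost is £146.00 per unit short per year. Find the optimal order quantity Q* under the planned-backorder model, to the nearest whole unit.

Q* ≈ 1,411 pallets

Annual demand D = 962 × 52 = 50,024.
With planned backorders, Q* = √(2DS/H) · √((H+B)/B).
√(2DS/H) = √(2 × 50,024 × 400 / 23.3) = 1310.558.
√((H+B)/B) = √((23.3+146)/146) = 1.0768.
Q* ≈ 1411.264.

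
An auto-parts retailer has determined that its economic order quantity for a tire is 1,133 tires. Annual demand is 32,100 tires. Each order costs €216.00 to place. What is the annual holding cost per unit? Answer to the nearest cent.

Squaring Q* = √(2DS/H) gives Q*² = 2DS/H.
From Q* = √(2DS/H): H = 2DS / Q*² = 2 × 32,100 × 216 / 1,133² = 10.8026.

H ≈ €10.80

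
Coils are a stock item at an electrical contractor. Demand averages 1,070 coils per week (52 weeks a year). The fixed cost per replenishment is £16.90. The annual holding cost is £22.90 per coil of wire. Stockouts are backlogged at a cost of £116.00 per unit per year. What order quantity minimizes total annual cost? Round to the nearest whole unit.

Q* ≈ 314 coils

Annual demand D = 1,070 × 52 = 55,640.
With planned backorders, Q* = √(2DS/H) · √((H+B)/B).
√(2DS/H) = √(2 × 55,640 × 16.9 / 22.9) = 286.572.
√((H+B)/B) = √((22.9+116)/116) = 1.0943.
Q* ≈ 313.586.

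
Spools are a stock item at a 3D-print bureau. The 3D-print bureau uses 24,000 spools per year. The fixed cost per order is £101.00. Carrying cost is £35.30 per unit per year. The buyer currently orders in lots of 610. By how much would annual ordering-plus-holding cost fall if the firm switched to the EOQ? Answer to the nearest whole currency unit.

EOQ = √(2DS/H) = √(2 × 24,000 × 101 / 35.3) ≈ 370.59.
Cost at Q* = (D/Q*)S + (Q*/2)H = √(2DSH) ≈ £13,081.83.
Cost at Q = 610: (24,000/610)×101 + (610/2)×35.3 = £3,973.77 + £10,766.50 = £14,740.27.
Excess = £14,740.27 − £13,081.83 = £1,658.44.

Extra cost ≈ £1,658 per year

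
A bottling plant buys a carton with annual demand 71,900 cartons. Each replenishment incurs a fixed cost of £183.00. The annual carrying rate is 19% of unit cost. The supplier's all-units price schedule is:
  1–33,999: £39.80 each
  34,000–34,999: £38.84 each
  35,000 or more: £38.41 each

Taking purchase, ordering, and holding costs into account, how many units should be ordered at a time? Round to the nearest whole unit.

Q* ≈ 1,865 cartons

Holding cost per unit per year at price C is H = 0.19·C.
For each price level, check whether its EOQ is feasible; otherwise the best quantity at that price is the breakpoint.
EOQ at £39.80 = 1865.5 (feasible in tier 1): TC = 71,900×£39.80 + (71,900/1865.5)×183 + (1865.5/2)×0.19×£39.80 = £2,875,726.63.
EOQ at £38.84 = 1888.4 < 34000, so use break Q=34000: TC = 71,900×£38.84 + (71,900/34000.0)×183 + (34000.0/2)×0.19×£38.84 = £2,918,436.19.
EOQ at £38.41 = 1898.9 < 35000, so use break Q=35000: TC = 71,900×£38.41 + (71,900/35000.0)×183 + (35000.0/2)×0.19×£38.41 = £2,889,768.18.
Lowest total cost is £2,875,726.63 at Q = 1865.5.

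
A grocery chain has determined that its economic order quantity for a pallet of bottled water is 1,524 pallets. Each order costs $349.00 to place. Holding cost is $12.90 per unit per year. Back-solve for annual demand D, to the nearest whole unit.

The basic EOQ model gives Q* = √(2DS/H); rearrange for the unknown.
From Q* = √(2DS/H): D = Q*²H / (2S) = 1,524² × 12.9 / (2 × 349) = 42924.399.

D ≈ 42,924 pallets per year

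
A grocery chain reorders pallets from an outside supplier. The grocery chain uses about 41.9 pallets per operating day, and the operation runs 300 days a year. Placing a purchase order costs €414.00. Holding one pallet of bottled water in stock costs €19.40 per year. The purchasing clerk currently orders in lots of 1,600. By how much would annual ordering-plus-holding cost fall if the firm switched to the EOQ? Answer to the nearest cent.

Extra cost ≈ €4,562.83 per year

Annual demand D = 41.9 × 300 = 12,570.
EOQ = √(2DS/H) = √(2 × 12,570 × 414 / 19.4) ≈ 732.46.
Cost at Q* = (D/Q*)S + (Q*/2)H = √(2DSH) ≈ €14,209.66.
Cost at Q = 1,600: (12,570/1,600)×414 + (1,600/2)×19.4 = €3,252.49 + €15,520.00 = €18,772.49.
Excess = €18,772.49 − €14,209.66 = €4,562.83.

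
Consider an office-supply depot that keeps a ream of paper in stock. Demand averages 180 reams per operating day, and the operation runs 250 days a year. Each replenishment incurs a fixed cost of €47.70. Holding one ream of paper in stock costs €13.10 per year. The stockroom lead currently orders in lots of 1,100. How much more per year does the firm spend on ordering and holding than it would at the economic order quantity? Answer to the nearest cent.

Extra cost ≈ €1,657.14 per year

Annual demand D = 180 × 250 = 45,000.
EOQ = √(2DS/H) = √(2 × 45,000 × 47.7 / 13.1) ≈ 572.46.
Cost at Q* = (D/Q*)S + (Q*/2)H = √(2DSH) ≈ €7,499.22.
Cost at Q = 1,100: (45,000/1,100)×47.7 + (1,100/2)×13.1 = €1,951.36 + €7,205.00 = €9,156.36.
Excess = €9,156.36 − €7,499.22 = €1,657.14.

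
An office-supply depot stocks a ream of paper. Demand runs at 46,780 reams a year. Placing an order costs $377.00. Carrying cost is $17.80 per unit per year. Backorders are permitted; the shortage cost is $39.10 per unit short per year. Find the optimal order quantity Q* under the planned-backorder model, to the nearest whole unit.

Q* ≈ 1,698 reams

With planned backorders, Q* = √(2DS/H) · √((H+B)/B).
√(2DS/H) = √(2 × 46,780 × 377 / 17.8) = 1407.686.
√((H+B)/B) = √((17.8+39.1)/39.1) = 1.2063.
Q* ≈ 1698.140.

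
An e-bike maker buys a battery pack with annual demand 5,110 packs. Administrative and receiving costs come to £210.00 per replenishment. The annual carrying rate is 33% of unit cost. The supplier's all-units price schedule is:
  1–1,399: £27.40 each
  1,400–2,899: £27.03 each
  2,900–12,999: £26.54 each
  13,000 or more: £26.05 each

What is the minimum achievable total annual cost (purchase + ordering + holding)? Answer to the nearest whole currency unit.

TC* ≈ £144,419

Holding cost per unit per year at price C is H = 0.33·C.
Evaluate total cost at each tier's feasible EOQ or, if the EOQ is below the tier, at the tier's minimum quantity.
EOQ at £27.40 = 487.2 (feasible in tier 1): TC = 5,110×£27.40 + (5,110/487.2)×210 + (487.2/2)×0.33×£27.40 = £144,419.22.
EOQ at £27.03 = 490.5 < 1400, so use break Q=1400: TC = 5,110×£27.03 + (5,110/1400.0)×210 + (1400.0/2)×0.33×£27.03 = £145,133.73.
EOQ at £26.54 = 495.0 < 2900, so use break Q=2900: TC = 5,110×£26.54 + (5,110/2900.0)×210 + (2900.0/2)×0.33×£26.54 = £148,688.82.
EOQ at £26.05 = 499.7 < 13000, so use break Q=13000: TC = 5,110×£26.05 + (5,110/13000.0)×210 + (13000.0/2)×0.33×£26.05 = £189,075.30.
Lowest total cost among the candidates is at Q = 487.2.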